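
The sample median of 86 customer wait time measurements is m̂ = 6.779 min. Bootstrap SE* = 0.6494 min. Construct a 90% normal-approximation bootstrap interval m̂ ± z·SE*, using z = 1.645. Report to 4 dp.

Margin = 1.645 × 0.6494 = 1.06826
Interval: 6.779 ± 1.06826

(5.7107, 7.8473)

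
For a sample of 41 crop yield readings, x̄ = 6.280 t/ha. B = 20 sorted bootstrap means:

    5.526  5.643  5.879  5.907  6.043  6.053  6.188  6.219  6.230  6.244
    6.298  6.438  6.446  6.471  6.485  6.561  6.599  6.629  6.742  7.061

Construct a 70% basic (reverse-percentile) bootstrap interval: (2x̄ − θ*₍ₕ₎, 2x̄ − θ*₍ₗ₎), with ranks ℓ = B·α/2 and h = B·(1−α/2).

Percentile endpoints at ranks 3 and 17: θ*₍3₎ = 5.879, θ*₍17₎ = 6.599.
Basic interval reflects these around x̄:
  lower = 2 × 6.280 − 6.599 = 5.961
  upper = 2 × 6.280 − 5.879 = 6.681

(5.961, 6.681)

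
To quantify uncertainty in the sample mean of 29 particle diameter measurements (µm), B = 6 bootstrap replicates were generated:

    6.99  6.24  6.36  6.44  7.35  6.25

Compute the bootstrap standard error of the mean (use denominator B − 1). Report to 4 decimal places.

SE* = 0.4582

Bootstrap SE is the standard deviation of the 6 replicate means.
Mean of replicates: (6.99 + 6.24 + 6.36 + 6.44 + 7.35 + 6.25) / 6 = 39.63000 / 6 = 6.60500
Sum of squared deviations: (+0.38500)² + (−0.36500)² + (−0.24500)² + (−0.16500)² + (+0.74500)² + (−0.35500)² = 1.04975
Variance = 1.04975 / 5 = 0.20995
SE* = √0.20995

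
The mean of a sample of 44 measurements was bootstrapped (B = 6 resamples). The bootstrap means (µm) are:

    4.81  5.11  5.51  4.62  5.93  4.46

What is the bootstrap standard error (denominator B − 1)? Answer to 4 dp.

Bootstrap SE is the standard deviation of the 6 replicate means.
Mean of replicates: (4.81 + 5.11 + 5.51 + 4.62 + 5.93 + 4.46) / 6 = 30.44000 / 6 = 5.07333
Sum of squared deviations: (−0.26333)² + (+0.03667)² + (+0.43667)² + (−0.45333)² + (+0.85667)² + (−0.61333)² = 1.57693
Variance = 1.57693 / 5 = 0.31539
SE* = √0.31539

SE* = 0.5616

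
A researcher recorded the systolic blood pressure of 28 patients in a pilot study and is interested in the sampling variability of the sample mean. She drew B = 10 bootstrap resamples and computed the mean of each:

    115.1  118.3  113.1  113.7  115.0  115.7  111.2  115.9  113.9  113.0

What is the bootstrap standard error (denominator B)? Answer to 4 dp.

Bootstrap SE is the standard deviation of the 10 replicate means.
Mean of replicates: (115.1 + 118.3 + 113.1 + 113.7 + 115.0 + 115.7 + 111.2 + 115.9 + 113.9 + 113.0) / 10 = 1144.90000 / 10 = 114.49000
Sum of squared deviations: (+0.61000)² + (+3.81000)² + (−1.39000)² + (−0.79000)² + (+0.51000)² + (+1.21000)² + (−3.29000)² + (+1.41000)² + (−0.59000)² + (−1.49000)² = 34.54900
Variance = 34.54900 / 10 = 3.45490
SE* = √3.45490

SE* = 1.8587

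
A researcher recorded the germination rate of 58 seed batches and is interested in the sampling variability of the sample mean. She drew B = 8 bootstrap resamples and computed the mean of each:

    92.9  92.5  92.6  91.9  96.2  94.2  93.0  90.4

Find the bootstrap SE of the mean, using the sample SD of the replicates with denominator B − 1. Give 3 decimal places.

SE* = 1.693

Bootstrap SE is the standard deviation of the 8 replicate means.
Mean of replicates: (92.9 + 92.5 + 92.6 + 91.9 + 96.2 + 94.2 + 93.0 + 90.4) / 8 = 743.7000 / 8 = 92.9625
Sum of squared deviations: (−0.0625)² + (−0.4625)² + (−0.3625)² + (−1.0625)² + (+3.2375)² + (+1.2375)² + (+0.0375)² + (−2.5625)² = 20.0587
Variance = 20.0587 / 7 = 2.8655
SE* = √2.8655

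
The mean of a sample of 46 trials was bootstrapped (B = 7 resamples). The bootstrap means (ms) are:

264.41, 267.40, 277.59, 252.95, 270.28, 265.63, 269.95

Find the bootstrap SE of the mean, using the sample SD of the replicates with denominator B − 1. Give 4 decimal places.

Bootstrap SE is the standard deviation of the 7 replicate means.
Mean of replicates: (264.41 + 267.40 + 277.59 + 252.95 + 270.28 + 265.63 + 269.95) / 7 = 1868.21000 / 7 = 266.88714
Sum of squared deviations: (−2.47714)² + (+0.51286)² + (+10.70286)² + (−13.93714)² + (+3.39286)² + (−1.25714)² + (+3.06286)² = 337.66734
Variance = 337.66734 / 6 = 56.27789
SE* = √56.27789

SE* = 7.5019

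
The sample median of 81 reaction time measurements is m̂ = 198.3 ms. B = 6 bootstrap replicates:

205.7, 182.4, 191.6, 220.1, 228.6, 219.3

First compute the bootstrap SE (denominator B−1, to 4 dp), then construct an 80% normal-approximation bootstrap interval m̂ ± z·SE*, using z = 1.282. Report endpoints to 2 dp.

(175.17, 221.43)

Mean of replicates = 207.9500; sum of squared deviations = 1628.0550; SE* = √(1628.0550/5) = 18.0447
Margin = 1.282 × 18.0447 = 23.133
Interval: 198.3 ± 23.133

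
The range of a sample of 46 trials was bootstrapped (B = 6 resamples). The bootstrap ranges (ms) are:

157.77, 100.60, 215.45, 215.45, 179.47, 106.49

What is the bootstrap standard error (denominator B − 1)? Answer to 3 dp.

SE* = 50.767

Bootstrap SE is the standard deviation of the 6 replicate ranges.
Mean of replicates: (157.77 + 100.60 + 215.45 + 215.45 + 179.47 + 106.49) / 6 = 975.2300 / 6 = 162.5383
Sum of squared deviations: (−4.7683)² + (−61.9383)² + (+52.9117)² + (+52.9117)² + (+16.9317)² + (−56.0483)² = 12886.4801
Variance = 12886.4801 / 5 = 2577.2960
SE* = √2577.2960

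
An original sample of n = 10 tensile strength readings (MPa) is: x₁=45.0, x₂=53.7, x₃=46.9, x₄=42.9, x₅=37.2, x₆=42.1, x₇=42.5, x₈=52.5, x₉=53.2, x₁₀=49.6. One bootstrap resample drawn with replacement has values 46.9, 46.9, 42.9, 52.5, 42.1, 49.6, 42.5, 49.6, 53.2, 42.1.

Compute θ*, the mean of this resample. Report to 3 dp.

θ* = 46.830

Mean = (46.9 + 46.9 + 42.9 + 52.5 + 42.1 + 49.6 + 42.5 + 49.6 + 53.2 + 42.1) / 10 = 468.30 / 10 = 46.830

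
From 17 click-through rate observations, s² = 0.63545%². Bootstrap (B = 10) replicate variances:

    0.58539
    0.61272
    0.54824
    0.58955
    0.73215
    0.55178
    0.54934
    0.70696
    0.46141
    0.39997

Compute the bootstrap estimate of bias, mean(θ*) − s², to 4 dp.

bias = −0.0617

mean(θ*) = (0.58539 + 0.61272 + 0.54824 + 0.58955 + 0.73215 + 0.55178 + 0.54934 + 0.70696 + 0.46141 + 0.39997) / 10 = 0.57375
bias = 0.57375 − 0.63545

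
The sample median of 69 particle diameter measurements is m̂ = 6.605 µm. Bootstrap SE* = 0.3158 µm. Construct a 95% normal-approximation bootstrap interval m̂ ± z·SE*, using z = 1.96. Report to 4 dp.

(5.9860, 7.2240)

Margin = 1.96 × 0.3158 = 0.61897
Interval: 6.605 ± 0.61897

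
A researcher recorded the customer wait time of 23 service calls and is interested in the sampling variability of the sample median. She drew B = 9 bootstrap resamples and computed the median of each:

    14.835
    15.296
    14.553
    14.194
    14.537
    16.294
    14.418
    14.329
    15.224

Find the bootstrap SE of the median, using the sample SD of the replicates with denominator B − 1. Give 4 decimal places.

SE* = 0.6613

Bootstrap SE is the standard deviation of the 9 replicate medians.
Mean of replicates: (14.835 + 15.296 + 14.553 + 14.194 + 14.537 + 16.294 + 14.418 + 14.329 + 15.224) / 9 = 133.68000 / 9 = 14.85333
Sum of squared deviations: (−0.01833)² + (+0.44267)² + (−0.30033)² + (−0.65933)² + (−0.31633)² + (+1.44067)² + (−0.43533)² + (−0.52433)² + (+0.37067)² = 3.49863
Variance = 3.49863 / 8 = 0.43733
SE* = √0.43733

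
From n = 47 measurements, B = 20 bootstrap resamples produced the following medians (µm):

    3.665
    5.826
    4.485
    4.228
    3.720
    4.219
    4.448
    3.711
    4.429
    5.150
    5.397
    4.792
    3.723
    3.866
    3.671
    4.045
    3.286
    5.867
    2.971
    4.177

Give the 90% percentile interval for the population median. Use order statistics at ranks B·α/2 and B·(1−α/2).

(2.971, 5.826)

Sorted replicates: 2.971, 3.286, 3.665, 3.671, 3.711, 3.720, 3.723, 3.866, 4.045, 4.177, 4.219, 4.228, 4.429, 4.448, 4.485, 4.792, 5.150, 5.397, 5.826, 5.867
α = 0.10; lower rank = 20 × 0.050 = 1; upper rank = 20 × 0.950 = 19.
The 1st smallest replicate is 2.971; the 19th is 5.826.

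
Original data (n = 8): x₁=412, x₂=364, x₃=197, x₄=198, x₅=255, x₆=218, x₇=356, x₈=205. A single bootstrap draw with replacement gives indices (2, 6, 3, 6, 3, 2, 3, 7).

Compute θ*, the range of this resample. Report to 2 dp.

θ* = 167.00

Resample values: 364, 218, 197, 218, 197, 364, 197, 356.
Range = 364 − 197 = 167.00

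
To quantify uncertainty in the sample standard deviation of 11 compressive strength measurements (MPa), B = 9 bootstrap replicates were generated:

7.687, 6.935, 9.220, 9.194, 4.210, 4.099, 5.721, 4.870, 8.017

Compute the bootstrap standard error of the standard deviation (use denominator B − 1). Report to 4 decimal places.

Bootstrap SE is the standard deviation of the 9 replicate standard deviations.
Mean of replicates: (7.687 + 6.935 + 9.220 + 9.194 + 4.210 + 4.099 + 5.721 + 4.870 + 8.017) / 9 = 59.95300 / 9 = 6.66144
Sum of squared deviations: (+1.02556)² + (+0.27356)² + (+2.55856)² + (+2.53256)² + (−2.45144)² + (−2.56244)² + (−0.94044)² + (−1.79144)² + (+1.35556)² = 32.59358
Variance = 32.59358 / 8 = 4.07420
SE* = √4.07420

SE* = 2.0185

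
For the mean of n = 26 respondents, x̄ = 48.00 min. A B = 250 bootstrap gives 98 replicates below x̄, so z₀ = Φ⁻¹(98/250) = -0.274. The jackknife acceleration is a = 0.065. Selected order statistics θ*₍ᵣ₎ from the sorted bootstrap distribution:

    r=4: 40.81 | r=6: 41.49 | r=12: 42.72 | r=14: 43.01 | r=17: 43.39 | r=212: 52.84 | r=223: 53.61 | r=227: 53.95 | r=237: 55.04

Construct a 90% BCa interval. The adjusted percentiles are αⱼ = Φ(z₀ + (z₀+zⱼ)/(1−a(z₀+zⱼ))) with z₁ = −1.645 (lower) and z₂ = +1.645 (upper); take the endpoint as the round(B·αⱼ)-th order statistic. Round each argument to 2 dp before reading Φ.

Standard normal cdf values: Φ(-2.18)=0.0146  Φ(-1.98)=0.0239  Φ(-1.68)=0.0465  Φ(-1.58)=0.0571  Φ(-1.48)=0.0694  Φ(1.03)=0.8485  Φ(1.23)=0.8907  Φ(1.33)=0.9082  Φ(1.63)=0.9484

(41.49, 53.61)

Lower: z₀ + z₁ = -0.274 + (-1.645) = -1.919; 1 − a(z₀+z₁) = 1 − (0.065)(-1.919) = 1.1247; argument = -0.274 + (-1.919)/1.1247 = -1.9802 → -1.98.
α₁ = Φ(-1.98) = 0.0239; rank = round(250 × 0.0239) = 6; θ*₍6₎ = 41.49.
Upper: z₀ + z₂ = 1.371; 1 − a(z₀+z₂) = 0.9109; argument = 1.2311 → 1.23; α₂ = 0.8907; rank = 223; θ*₍223₎ = 53.61.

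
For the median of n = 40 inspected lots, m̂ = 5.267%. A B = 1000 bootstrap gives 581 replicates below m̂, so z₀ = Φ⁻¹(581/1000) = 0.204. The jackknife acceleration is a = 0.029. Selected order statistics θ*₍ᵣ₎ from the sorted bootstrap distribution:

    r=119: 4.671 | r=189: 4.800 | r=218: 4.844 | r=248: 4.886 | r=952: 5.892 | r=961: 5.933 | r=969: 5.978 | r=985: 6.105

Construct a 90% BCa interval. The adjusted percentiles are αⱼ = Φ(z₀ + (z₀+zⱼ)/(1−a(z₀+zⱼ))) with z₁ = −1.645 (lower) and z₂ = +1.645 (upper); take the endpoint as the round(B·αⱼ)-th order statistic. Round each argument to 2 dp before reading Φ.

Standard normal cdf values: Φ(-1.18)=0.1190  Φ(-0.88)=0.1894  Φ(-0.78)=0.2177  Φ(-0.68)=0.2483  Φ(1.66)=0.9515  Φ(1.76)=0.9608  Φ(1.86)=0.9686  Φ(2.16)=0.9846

Lower: z₀ + z₁ = 0.204 + (-1.645) = -1.441; 1 − a(z₀+z₁) = 1 − (0.029)(-1.441) = 1.0418; argument = 0.204 + (-1.441)/1.0418 = -1.1792 → -1.18.
α₁ = Φ(-1.18) = 0.1190; rank = round(1000 × 0.1190) = 119; θ*₍119₎ = 4.671.
Upper: z₀ + z₂ = 1.849; 1 − a(z₀+z₂) = 0.9464; argument = 2.1578 → 2.16; α₂ = 0.9846; rank = 985; θ*₍985₎ = 6.105.

(4.671, 6.105)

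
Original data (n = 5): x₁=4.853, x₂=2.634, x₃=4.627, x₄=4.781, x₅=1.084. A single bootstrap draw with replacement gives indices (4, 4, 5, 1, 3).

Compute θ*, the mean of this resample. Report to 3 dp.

Resample values: 4.781, 4.781, 1.084, 4.853, 4.627.
Mean = (4.781 + 4.781 + 1.084 + 4.853 + 4.627) / 5 = 20.1260 / 5 = 4.025

θ* = 4.025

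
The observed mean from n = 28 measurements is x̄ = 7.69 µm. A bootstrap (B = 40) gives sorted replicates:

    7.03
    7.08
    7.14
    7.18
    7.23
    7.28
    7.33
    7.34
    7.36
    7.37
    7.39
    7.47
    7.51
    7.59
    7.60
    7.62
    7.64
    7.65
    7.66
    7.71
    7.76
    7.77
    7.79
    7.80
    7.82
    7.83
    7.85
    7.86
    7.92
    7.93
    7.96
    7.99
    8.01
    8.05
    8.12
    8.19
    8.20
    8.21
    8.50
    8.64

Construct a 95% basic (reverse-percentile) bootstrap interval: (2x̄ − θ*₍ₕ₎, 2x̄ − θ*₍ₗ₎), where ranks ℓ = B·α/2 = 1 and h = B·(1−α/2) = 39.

Percentile endpoints at ranks 1 and 39: θ*₍1₎ = 7.03, θ*₍39₎ = 8.50.
Basic interval reflects these around x̄:
  lower = 2 × 7.69 − 8.50 = 6.88
  upper = 2 × 7.69 − 7.03 = 8.35

(6.88, 8.35)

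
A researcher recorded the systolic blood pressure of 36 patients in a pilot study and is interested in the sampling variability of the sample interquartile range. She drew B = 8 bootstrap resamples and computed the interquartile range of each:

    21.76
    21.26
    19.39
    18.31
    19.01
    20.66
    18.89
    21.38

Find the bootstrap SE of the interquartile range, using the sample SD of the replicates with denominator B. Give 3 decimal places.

SE* = 1.246

Bootstrap SE is the standard deviation of the 8 replicate interquartile ranges.
Mean of replicates: (21.76 + 21.26 + 19.39 + 18.31 + 19.01 + 20.66 + 18.89 + 21.38) / 8 = 160.6600 / 8 = 20.0825
Sum of squared deviations: (+1.6775)² + (+1.1775)² + (−0.6925)² + (−1.7725)² + (−1.0725)² + (+0.5775)² + (−1.1925)² + (+1.2975)² = 12.4112
Variance = 12.4112 / 8 = 1.5514
SE* = √1.5514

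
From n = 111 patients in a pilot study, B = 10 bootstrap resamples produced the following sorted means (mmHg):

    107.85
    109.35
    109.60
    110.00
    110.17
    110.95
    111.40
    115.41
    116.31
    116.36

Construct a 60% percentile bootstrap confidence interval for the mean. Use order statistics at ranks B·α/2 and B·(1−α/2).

(109.35, 115.41)

α = 0.40; lower rank = 10 × 0.200 = 2; upper rank = 10 × 0.800 = 8.
The 2nd smallest replicate is 109.35; the 8th is 115.41.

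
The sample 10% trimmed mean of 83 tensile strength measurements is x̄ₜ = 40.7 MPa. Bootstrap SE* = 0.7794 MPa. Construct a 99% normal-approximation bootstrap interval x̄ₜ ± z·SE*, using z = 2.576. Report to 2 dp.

(38.69, 42.71)

Margin = 2.576 × 0.7794 = 2.008
Interval: 40.7 ± 2.008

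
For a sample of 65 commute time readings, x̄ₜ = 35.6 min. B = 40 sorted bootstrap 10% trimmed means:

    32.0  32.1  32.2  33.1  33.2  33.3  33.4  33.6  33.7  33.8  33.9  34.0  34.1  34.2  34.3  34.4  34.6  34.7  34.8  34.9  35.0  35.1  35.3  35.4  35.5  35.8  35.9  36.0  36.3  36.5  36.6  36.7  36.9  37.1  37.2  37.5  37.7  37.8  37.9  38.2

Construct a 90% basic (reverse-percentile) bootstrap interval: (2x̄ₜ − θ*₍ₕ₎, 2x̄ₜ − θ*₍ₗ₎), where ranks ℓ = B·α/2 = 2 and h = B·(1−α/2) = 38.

Percentile endpoints at ranks 2 and 38: θ*₍2₎ = 32.1, θ*₍38₎ = 37.8.
Basic interval reflects these around x̄ₜ:
  lower = 2 × 35.6 − 37.8 = 33.4
  upper = 2 × 35.6 − 32.1 = 39.1

(33.4, 39.1)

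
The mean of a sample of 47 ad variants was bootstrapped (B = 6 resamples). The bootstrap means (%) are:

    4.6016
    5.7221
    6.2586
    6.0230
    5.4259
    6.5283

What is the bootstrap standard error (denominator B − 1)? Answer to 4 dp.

SE* = 0.6875

Bootstrap SE is the standard deviation of the 6 replicate means.
Mean of replicates: (4.6016 + 5.7221 + 6.2586 + 6.0230 + 5.4259 + 6.5283) / 6 = 34.55950 / 6 = 5.75992
Sum of squared deviations: (−1.15832)² + (−0.03782)² + (+0.49868)² + (+0.26308)² + (−0.33402)² + (+0.76838)² = 2.36301
Variance = 2.36301 / 5 = 0.47260
SE* = √0.47260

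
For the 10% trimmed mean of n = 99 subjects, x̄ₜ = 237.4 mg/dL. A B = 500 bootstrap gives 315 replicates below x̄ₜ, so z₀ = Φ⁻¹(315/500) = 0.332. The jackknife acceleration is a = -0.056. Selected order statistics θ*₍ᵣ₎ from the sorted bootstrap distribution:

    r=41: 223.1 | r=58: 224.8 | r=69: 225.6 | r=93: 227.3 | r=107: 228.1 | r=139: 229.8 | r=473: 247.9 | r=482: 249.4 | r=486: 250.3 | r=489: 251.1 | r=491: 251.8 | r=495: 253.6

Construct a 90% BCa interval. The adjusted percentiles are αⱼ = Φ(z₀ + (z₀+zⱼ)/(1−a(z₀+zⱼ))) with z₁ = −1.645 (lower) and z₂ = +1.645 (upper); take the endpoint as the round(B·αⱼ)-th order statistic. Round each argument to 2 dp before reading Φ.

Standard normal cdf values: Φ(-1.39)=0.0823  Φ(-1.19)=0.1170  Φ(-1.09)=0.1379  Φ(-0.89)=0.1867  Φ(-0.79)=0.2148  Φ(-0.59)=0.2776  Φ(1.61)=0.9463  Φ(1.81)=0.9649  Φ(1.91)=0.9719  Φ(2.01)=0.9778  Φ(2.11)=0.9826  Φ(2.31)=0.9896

(225.6, 251.8)

Lower: z₀ + z₁ = 0.332 + (-1.645) = -1.313; 1 − a(z₀+z₁) = 1 − (-0.056)(-1.313) = 0.9265; argument = 0.332 + (-1.313)/0.9265 = -1.0852 → -1.09.
α₁ = Φ(-1.09) = 0.1379; rank = round(500 × 0.1379) = 69; θ*₍69₎ = 225.6.
Upper: z₀ + z₂ = 1.977; 1 − a(z₀+z₂) = 1.1107; argument = 2.1119 → 2.11; α₂ = 0.9826; rank = 491; θ*₍491₎ = 251.8.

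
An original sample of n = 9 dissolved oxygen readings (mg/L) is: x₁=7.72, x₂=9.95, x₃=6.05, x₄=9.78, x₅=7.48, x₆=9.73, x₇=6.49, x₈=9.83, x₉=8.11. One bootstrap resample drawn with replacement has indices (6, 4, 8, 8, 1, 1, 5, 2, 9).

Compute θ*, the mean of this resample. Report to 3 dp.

Resample values: 9.73, 9.78, 9.83, 9.83, 7.72, 7.72, 7.48, 9.95, 8.11.
Mean = (9.73 + 9.78 + 9.83 + 9.83 + 7.72 + 7.72 + 7.48 + 9.95 + 8.11) / 9 = 80.150 / 9 = 8.906

θ* = 8.906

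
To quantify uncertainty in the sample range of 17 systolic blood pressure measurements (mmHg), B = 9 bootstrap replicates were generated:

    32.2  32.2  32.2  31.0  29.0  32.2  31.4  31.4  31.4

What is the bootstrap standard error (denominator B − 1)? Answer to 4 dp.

Bootstrap SE is the standard deviation of the 9 replicate ranges.
Mean of replicates: (32.2 + 32.2 + 32.2 + 31.0 + 29.0 + 32.2 + 31.4 + 31.4 + 31.4) / 9 = 283.00000 / 9 = 31.44444
Sum of squared deviations: (+0.75556)² + (+0.75556)² + (+0.75556)² + (−0.44444)² + (−2.44444)² + (+0.75556)² + (−0.04444)² + (−0.04444)² + (−0.04444)² = 8.46222
Variance = 8.46222 / 8 = 1.05778
SE* = √1.05778

SE* = 1.0285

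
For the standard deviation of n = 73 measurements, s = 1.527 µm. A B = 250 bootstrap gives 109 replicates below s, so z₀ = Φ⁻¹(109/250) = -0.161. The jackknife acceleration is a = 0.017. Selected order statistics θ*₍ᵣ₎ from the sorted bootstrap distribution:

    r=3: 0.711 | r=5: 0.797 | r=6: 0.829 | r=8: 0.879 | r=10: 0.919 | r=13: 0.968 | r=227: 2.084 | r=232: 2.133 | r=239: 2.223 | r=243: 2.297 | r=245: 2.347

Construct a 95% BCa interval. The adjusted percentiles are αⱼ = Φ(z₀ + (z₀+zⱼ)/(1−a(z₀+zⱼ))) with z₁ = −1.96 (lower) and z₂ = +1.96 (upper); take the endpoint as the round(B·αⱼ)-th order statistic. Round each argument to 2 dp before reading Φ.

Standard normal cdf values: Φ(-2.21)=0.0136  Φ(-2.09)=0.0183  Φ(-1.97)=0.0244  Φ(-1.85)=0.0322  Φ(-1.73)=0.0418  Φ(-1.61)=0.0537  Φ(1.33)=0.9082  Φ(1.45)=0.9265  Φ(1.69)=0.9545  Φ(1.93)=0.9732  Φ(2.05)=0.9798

Lower: z₀ + z₁ = -0.161 + (-1.960) = -2.121; 1 − a(z₀+z₁) = 1 − (0.017)(-2.121) = 1.0361; argument = -0.161 + (-2.121)/1.0361 = -2.2082 → -2.21.
α₁ = Φ(-2.21) = 0.0136; rank = round(250 × 0.0136) = 3; θ*₍3₎ = 0.711.
Upper: z₀ + z₂ = 1.799; 1 − a(z₀+z₂) = 0.9694; argument = 1.6948 → 1.69; α₂ = 0.9545; rank = 239; θ*₍239₎ = 2.223.

(0.711, 2.223)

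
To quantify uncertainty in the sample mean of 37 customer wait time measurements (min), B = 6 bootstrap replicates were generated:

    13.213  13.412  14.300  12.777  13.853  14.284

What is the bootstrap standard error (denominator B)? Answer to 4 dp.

SE* = 0.5590

Bootstrap SE is the standard deviation of the 6 replicate means.
Mean of replicates: (13.213 + 13.412 + 14.300 + 12.777 + 13.853 + 14.284) / 6 = 81.83900 / 6 = 13.63983
Sum of squared deviations: (−0.42683)² + (−0.22783)² + (+0.66017)² + (−0.86283)² + (+0.21317)² + (+0.64417)² = 1.87479
Variance = 1.87479 / 6 = 0.31246
SE* = √0.31246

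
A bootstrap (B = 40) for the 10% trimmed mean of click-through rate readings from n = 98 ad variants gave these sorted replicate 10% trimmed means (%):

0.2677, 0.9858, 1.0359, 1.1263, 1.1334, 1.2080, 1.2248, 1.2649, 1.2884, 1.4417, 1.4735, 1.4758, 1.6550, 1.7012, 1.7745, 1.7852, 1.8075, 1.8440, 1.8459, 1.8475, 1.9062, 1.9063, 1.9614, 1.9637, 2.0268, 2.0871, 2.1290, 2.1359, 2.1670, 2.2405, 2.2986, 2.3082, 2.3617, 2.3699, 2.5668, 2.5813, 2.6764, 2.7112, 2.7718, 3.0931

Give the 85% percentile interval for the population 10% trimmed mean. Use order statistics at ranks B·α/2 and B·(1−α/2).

(1.0359, 2.6764)

α = 0.15; lower rank = 40 × 0.075 = 3; upper rank = 40 × 0.925 = 37.
The 3rd smallest replicate is 1.0359; the 37th is 2.6764.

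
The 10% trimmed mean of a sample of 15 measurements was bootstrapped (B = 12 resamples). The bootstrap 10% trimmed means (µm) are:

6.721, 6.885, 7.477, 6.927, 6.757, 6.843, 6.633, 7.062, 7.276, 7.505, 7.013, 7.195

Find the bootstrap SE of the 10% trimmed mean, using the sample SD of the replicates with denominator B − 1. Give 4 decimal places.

Bootstrap SE is the standard deviation of the 12 replicate 10% trimmed means.
Mean of replicates: (6.721 + 6.885 + 7.477 + 6.927 + 6.757 + 6.843 + 6.633 + 7.062 + 7.276 + 7.505 + 7.013 + 7.195) / 12 = 84.29400 / 12 = 7.02450
Sum of squared deviations: (−0.30350)² + (−0.13950)² + (+0.45250)² + (−0.09750)² + (−0.26750)² + (−0.18150)² + (−0.39150)² + (+0.03750)² + (+0.25150)² + (+0.48050)² + (−0.01150)² + (+0.17050)² = 0.90835
Variance = 0.90835 / 11 = 0.08258
SE* = √0.08258

SE* = 0.2874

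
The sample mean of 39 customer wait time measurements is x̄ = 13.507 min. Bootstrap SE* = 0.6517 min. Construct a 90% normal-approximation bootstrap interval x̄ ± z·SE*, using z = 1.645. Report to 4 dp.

(12.4350, 14.5790)

Margin = 1.645 × 0.6517 = 1.07205
Interval: 13.507 ± 1.07205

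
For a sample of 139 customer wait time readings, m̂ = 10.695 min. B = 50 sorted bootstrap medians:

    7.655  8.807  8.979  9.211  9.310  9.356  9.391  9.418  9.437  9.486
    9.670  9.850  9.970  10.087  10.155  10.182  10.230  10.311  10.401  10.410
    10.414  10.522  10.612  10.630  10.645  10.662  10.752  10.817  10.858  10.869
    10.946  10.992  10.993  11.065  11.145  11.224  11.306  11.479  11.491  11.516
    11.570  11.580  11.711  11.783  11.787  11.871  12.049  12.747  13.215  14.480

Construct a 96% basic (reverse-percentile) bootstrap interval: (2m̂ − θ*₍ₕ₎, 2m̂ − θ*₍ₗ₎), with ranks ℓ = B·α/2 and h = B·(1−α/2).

(8.175, 13.735)

Percentile endpoints at ranks 1 and 49: θ*₍1₎ = 7.655, θ*₍49₎ = 13.215.
Basic interval reflects these around m̂:
  lower = 2 × 10.695 − 13.215 = 8.175
  upper = 2 × 10.695 − 7.655 = 13.735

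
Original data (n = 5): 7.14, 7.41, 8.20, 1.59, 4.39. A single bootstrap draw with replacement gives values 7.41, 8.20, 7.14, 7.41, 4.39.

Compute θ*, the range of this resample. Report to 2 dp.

Range = 8.20 − 4.39 = 3.81

θ* = 3.81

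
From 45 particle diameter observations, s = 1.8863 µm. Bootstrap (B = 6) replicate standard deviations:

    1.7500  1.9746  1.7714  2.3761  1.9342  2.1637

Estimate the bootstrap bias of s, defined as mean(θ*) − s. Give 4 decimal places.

mean(θ*) = (1.7500 + 1.9746 + 1.7714 + 2.3761 + 1.9342 + 2.1637) / 6 = 1.99500
bias = 1.99500 − 1.8863

bias = +0.1087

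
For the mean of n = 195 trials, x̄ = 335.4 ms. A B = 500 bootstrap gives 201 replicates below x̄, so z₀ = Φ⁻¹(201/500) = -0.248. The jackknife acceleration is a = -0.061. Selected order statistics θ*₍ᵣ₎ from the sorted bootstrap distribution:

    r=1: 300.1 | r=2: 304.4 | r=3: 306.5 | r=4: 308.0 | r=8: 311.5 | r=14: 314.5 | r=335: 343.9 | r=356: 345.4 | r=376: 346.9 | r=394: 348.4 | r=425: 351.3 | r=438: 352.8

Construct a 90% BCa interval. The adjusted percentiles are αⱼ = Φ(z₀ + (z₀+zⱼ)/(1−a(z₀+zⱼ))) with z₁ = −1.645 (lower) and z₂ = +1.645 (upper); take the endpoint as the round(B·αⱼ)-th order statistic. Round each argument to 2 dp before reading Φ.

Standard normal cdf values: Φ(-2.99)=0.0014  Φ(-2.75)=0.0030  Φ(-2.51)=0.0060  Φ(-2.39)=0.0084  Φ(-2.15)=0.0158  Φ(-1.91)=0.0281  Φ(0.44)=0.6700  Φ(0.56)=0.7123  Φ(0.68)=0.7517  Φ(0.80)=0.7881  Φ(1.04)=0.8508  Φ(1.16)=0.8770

(308.0, 351.3)

Lower: z₀ + z₁ = -0.248 + (-1.645) = -1.893; 1 − a(z₀+z₁) = 1 − (-0.061)(-1.893) = 0.8845; argument = -0.248 + (-1.893)/0.8845 = -2.3881 → -2.39.
α₁ = Φ(-2.39) = 0.0084; rank = round(500 × 0.0084) = 4; θ*₍4₎ = 308.0.
Upper: z₀ + z₂ = 1.397; 1 − a(z₀+z₂) = 1.0852; argument = 1.0393 → 1.04; α₂ = 0.8508; rank = 425; θ*₍425₎ = 351.3.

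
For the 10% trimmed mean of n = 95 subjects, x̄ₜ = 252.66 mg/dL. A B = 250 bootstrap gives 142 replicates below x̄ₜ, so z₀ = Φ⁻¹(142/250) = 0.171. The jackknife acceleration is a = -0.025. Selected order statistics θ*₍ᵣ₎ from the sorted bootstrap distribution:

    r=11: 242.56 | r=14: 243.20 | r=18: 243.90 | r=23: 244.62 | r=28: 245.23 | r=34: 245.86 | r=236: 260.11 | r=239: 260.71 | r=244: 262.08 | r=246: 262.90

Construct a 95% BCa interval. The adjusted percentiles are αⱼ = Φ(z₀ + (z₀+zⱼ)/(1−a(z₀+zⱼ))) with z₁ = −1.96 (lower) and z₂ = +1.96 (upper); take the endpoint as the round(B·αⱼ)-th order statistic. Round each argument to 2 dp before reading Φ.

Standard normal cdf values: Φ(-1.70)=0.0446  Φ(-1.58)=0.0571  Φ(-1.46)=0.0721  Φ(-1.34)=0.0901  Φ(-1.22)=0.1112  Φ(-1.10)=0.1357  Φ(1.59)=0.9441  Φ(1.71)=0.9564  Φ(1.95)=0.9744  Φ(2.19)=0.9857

Lower: z₀ + z₁ = 0.171 + (-1.960) = -1.789; 1 − a(z₀+z₁) = 1 − (-0.025)(-1.789) = 0.9553; argument = 0.171 + (-1.789)/0.9553 = -1.7018 → -1.70.
α₁ = Φ(-1.70) = 0.0446; rank = round(250 × 0.0446) = 11; θ*₍11₎ = 242.56.
Upper: z₀ + z₂ = 2.131; 1 − a(z₀+z₂) = 1.0533; argument = 2.1942 → 2.19; α₂ = 0.9857; rank = 246; θ*₍246₎ = 262.90.

(242.56, 262.90)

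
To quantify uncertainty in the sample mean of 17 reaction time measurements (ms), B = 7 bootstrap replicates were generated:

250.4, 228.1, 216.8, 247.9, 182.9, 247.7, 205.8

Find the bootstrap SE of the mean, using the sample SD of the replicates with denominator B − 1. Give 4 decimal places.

SE* = 25.4942

Bootstrap SE is the standard deviation of the 7 replicate means.
Mean of replicates: (250.4 + 228.1 + 216.8 + 247.9 + 182.9 + 247.7 + 205.8) / 7 = 1579.60000 / 7 = 225.65714
Sum of squared deviations: (+24.74286)² + (+2.44286)² + (−8.85714)² + (+22.24286)² + (−42.75714)² + (+22.04286)² + (−19.85714)² = 3899.73714
Variance = 3899.73714 / 6 = 649.95619
SE* = √649.95619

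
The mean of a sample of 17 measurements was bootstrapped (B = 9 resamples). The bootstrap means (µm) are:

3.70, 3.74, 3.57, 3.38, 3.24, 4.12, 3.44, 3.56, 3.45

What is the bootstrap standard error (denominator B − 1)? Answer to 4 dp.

SE* = 0.2560

Bootstrap SE is the standard deviation of the 9 replicate means.
Mean of replicates: (3.70 + 3.74 + 3.57 + 3.38 + 3.24 + 4.12 + 3.44 + 3.56 + 3.45) / 9 = 32.20000 / 9 = 3.57778
Sum of squared deviations: (+0.12222)² + (+0.16222)² + (−0.00778)² + (−0.19778)² + (−0.33778)² + (+0.54222)² + (−0.13778)² + (−0.01778)² + (−0.12778)² = 0.52416
Variance = 0.52416 / 8 = 0.06552
SE* = √0.06552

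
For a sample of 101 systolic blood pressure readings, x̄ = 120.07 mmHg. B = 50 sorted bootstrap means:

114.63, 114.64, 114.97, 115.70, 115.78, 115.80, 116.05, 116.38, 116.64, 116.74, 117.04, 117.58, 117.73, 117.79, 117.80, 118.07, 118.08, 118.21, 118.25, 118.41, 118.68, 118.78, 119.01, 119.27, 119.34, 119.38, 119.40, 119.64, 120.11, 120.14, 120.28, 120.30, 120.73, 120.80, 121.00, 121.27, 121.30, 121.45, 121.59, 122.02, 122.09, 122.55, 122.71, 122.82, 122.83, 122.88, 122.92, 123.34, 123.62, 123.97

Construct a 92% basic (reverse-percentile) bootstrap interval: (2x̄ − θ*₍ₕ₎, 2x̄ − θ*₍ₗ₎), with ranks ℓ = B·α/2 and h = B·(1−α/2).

(116.80, 125.50)

Percentile endpoints at ranks 2 and 48: θ*₍2₎ = 114.64, θ*₍48₎ = 123.34.
Basic interval reflects these around x̄:
  lower = 2 × 120.07 − 123.34 = 116.80
  upper = 2 × 120.07 − 114.64 = 125.50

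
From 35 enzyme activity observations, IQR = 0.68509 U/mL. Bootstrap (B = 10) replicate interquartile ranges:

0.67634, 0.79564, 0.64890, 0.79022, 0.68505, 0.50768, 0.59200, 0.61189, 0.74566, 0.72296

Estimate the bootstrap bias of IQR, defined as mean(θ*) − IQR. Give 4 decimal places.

bias = −0.0075

mean(θ*) = (0.67634 + 0.79564 + 0.64890 + 0.79022 + 0.68505 + 0.50768 + 0.59200 + 0.61189 + 0.74566 + 0.72296) / 10 = 0.67763
bias = 0.67763 − 0.68509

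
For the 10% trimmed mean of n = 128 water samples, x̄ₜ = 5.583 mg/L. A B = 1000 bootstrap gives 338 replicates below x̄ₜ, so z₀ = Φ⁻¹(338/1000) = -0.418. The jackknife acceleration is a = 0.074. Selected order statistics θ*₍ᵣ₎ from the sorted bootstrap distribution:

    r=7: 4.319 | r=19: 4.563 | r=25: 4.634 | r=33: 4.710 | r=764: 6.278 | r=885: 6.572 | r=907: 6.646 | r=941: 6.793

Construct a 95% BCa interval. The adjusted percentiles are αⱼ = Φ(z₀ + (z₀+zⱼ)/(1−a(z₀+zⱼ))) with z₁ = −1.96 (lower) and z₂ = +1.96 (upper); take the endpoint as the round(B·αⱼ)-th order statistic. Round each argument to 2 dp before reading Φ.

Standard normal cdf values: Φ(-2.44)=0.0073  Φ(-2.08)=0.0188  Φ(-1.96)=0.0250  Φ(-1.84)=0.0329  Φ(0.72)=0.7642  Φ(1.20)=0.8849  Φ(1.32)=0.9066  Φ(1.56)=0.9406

Lower: z₀ + z₁ = -0.418 + (-1.960) = -2.378; 1 − a(z₀+z₁) = 1 − (0.074)(-2.378) = 1.1760; argument = -0.418 + (-2.378)/1.1760 = -2.4402 → -2.44.
α₁ = Φ(-2.44) = 0.0073; rank = round(1000 × 0.0073) = 7; θ*₍7₎ = 4.319.
Upper: z₀ + z₂ = 1.542; 1 − a(z₀+z₂) = 0.8859; argument = 1.3226 → 1.32; α₂ = 0.9066; rank = 907; θ*₍907₎ = 6.646.

(4.319, 6.646)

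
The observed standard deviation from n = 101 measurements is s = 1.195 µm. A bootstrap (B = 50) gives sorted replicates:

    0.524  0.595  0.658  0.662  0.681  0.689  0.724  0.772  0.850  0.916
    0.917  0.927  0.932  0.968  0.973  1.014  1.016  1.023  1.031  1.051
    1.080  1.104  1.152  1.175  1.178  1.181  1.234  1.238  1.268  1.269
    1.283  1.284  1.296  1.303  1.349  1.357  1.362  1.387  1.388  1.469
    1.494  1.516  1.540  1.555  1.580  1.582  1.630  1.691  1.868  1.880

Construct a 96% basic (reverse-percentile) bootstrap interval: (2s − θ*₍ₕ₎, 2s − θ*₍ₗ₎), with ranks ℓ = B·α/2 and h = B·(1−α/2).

(0.522, 1.866)

Percentile endpoints at ranks 1 and 49: θ*₍1₎ = 0.524, θ*₍49₎ = 1.868.
Basic interval reflects these around s:
  lower = 2 × 1.195 − 1.868 = 0.522
  upper = 2 × 1.195 − 0.524 = 1.866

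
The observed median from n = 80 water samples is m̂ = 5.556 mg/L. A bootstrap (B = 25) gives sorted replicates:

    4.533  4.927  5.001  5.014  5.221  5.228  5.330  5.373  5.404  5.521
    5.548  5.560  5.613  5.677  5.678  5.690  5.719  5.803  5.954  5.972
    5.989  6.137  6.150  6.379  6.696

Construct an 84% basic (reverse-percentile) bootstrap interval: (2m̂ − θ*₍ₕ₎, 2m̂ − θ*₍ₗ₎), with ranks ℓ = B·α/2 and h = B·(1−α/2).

Percentile endpoints at ranks 2 and 23: θ*₍2₎ = 4.927, θ*₍23₎ = 6.150.
Basic interval reflects these around m̂:
  lower = 2 × 5.556 − 6.150 = 4.962
  upper = 2 × 5.556 − 4.927 = 6.185

(4.962, 6.185)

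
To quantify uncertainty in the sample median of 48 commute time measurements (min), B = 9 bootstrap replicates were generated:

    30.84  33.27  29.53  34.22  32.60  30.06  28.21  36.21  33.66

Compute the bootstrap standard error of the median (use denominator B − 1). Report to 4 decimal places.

SE* = 2.5718

Bootstrap SE is the standard deviation of the 9 replicate medians.
Mean of replicates: (30.84 + 33.27 + 29.53 + 34.22 + 32.60 + 30.06 + 28.21 + 36.21 + 33.66) / 9 = 288.60000 / 9 = 32.06667
Sum of squared deviations: (−1.22667)² + (+1.20333)² + (−2.53667)² + (+2.15333)² + (+0.53333)² + (−2.00667)² + (−3.85667)² + (+4.14333)² + (+1.59333)² = 52.91520
Variance = 52.91520 / 8 = 6.61440
SE* = √6.61440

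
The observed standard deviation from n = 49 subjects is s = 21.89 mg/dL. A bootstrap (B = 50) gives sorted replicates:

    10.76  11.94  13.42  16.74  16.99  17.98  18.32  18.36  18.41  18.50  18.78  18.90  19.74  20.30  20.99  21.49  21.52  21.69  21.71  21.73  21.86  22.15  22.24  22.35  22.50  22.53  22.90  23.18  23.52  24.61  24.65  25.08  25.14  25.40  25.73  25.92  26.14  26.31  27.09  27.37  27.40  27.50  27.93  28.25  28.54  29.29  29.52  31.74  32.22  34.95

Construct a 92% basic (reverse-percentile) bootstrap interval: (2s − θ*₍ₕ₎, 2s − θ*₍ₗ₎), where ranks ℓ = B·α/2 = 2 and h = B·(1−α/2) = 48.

Percentile endpoints at ranks 2 and 48: θ*₍2₎ = 11.94, θ*₍48₎ = 31.74.
Basic interval reflects these around s:
  lower = 2 × 21.89 − 31.74 = 12.04
  upper = 2 × 21.89 − 11.94 = 31.84

(12.04, 31.84)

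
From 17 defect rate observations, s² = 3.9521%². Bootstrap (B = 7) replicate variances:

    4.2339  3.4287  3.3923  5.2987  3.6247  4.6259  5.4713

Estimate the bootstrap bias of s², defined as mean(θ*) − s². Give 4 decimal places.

bias = +0.3444

mean(θ*) = (4.2339 + 3.4287 + 3.3923 + 5.2987 + 3.6247 + 4.6259 + 5.4713) / 7 = 4.29650
bias = 4.29650 − 3.9521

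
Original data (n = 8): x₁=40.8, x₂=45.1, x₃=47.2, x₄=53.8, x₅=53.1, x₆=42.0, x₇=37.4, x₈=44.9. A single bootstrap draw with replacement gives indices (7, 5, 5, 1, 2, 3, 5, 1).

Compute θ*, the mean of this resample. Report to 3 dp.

Resample values: 37.4, 53.1, 53.1, 40.8, 45.1, 47.2, 53.1, 40.8.
Mean = (37.4 + 53.1 + 53.1 + 40.8 + 45.1 + 47.2 + 53.1 + 40.8) / 8 = 370.60 / 8 = 46.325

θ* = 46.325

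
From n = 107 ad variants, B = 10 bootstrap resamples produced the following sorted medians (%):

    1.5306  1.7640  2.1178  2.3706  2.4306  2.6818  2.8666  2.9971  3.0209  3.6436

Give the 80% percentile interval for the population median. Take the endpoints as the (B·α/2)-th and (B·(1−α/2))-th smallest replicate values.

(1.5306, 3.0209)

α = 0.20; lower rank = 10 × 0.100 = 1; upper rank = 10 × 0.900 = 9.
The 1st smallest replicate is 1.5306; the 9th is 3.0209.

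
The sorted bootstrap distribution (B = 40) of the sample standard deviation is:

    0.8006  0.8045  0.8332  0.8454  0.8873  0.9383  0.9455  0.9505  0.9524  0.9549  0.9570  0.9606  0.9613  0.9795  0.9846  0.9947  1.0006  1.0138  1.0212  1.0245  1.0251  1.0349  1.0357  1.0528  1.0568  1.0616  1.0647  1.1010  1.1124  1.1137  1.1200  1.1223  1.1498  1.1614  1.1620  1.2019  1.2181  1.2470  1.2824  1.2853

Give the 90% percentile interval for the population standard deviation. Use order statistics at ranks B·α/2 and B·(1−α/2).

α = 0.10; lower rank = 40 × 0.050 = 2; upper rank = 40 × 0.950 = 38.
The 2nd smallest replicate is 0.8045; the 38th is 1.2470.

(0.8045, 1.2470)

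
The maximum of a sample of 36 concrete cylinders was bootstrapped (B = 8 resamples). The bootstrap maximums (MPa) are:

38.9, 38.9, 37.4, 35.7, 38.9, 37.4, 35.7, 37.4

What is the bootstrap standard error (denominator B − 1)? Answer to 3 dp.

SE* = 1.330

Bootstrap SE is the standard deviation of the 8 replicate maximums.
Mean of replicates: (38.9 + 38.9 + 37.4 + 35.7 + 38.9 + 37.4 + 35.7 + 37.4) / 8 = 300.3000 / 8 = 37.5375
Sum of squared deviations: (+1.3625)² + (+1.3625)² + (−0.1375)² + (−1.8375)² + (+1.3625)² + (−0.1375)² + (−1.8375)² + (−0.1375)² = 12.3787
Variance = 12.3787 / 7 = 1.7684
SE* = √1.7684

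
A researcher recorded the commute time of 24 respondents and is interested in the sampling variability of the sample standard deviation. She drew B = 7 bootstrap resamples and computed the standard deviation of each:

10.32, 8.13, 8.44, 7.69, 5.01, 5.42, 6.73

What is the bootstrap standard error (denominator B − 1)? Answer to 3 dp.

SE* = 1.840

Bootstrap SE is the standard deviation of the 7 replicate standard deviations.
Mean of replicates: (10.32 + 8.13 + 8.44 + 7.69 + 5.01 + 5.42 + 6.73) / 7 = 51.7400 / 7 = 7.3914
Sum of squared deviations: (+2.9286)² + (+0.7386)² + (+1.0486)² + (+0.2986)² + (−2.3814)² + (−1.9714)² + (−0.6614)² = 20.3059
Variance = 20.3059 / 6 = 3.3843
SE* = √3.3843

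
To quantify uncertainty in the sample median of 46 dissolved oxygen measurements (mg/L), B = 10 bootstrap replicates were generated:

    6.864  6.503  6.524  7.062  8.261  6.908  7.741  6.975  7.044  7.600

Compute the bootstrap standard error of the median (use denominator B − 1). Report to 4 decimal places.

SE* = 0.5564

Bootstrap SE is the standard deviation of the 10 replicate medians.
Mean of replicates: (6.864 + 6.503 + 6.524 + 7.062 + 8.261 + 6.908 + 7.741 + 6.975 + 7.044 + 7.600) / 10 = 71.48200 / 10 = 7.14820
Sum of squared deviations: (−0.28420)² + (−0.64520)² + (−0.62420)² + (−0.08620)² + (+1.11280)² + (−0.24020)² + (+0.59280)² + (−0.17320)² + (−0.10420)² + (+0.45180)² = 2.78652
Variance = 2.78652 / 9 = 0.30961
SE* = √0.30961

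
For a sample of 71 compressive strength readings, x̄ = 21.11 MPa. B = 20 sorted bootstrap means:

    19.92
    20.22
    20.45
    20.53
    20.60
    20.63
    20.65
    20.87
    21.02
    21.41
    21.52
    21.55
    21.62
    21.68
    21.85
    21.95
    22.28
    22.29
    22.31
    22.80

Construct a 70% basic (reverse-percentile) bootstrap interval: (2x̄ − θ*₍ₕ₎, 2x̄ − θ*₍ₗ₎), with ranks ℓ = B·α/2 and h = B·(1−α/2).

(19.94, 21.77)

Percentile endpoints at ranks 3 and 17: θ*₍3₎ = 20.45, θ*₍17₎ = 22.28.
Basic interval reflects these around x̄:
  lower = 2 × 21.11 − 22.28 = 19.94
  upper = 2 × 21.11 − 20.45 = 21.77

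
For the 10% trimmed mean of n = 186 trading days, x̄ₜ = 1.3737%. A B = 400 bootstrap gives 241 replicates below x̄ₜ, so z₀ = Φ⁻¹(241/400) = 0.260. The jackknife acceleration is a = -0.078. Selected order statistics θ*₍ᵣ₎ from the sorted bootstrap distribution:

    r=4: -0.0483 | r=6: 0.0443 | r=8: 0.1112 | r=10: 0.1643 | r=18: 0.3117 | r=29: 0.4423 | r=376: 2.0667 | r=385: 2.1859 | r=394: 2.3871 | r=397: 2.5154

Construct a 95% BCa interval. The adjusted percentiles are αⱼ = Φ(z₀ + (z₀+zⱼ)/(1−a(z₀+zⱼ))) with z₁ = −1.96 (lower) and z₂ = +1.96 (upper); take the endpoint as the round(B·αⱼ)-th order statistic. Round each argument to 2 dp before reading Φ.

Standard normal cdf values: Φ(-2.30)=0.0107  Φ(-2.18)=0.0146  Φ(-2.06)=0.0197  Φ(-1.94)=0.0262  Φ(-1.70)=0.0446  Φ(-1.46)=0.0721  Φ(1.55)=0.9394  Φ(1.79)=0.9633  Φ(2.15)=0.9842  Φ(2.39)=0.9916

Lower: z₀ + z₁ = 0.260 + (-1.960) = -1.700; 1 − a(z₀+z₁) = 1 − (-0.078)(-1.700) = 0.8674; argument = 0.260 + (-1.700)/0.8674 = -1.6999 → -1.70.
α₁ = Φ(-1.70) = 0.0446; rank = round(400 × 0.0446) = 18; θ*₍18₎ = 0.3117.
Upper: z₀ + z₂ = 2.220; 1 − a(z₀+z₂) = 1.1732; argument = 2.1523 → 2.15; α₂ = 0.9842; rank = 394; θ*₍394₎ = 2.3871.

(0.3117, 2.3871)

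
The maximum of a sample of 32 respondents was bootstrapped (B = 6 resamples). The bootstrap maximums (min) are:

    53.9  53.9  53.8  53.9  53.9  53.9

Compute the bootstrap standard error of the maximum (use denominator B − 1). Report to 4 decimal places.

SE* = 0.0408

Bootstrap SE is the standard deviation of the 6 replicate maximums.
Mean of replicates: (53.9 + 53.9 + 53.8 + 53.9 + 53.9 + 53.9) / 6 = 323.300000 / 6 = 53.883333
Sum of squared deviations: (+0.016667)² + (+0.016667)² + (−0.083333)² + (+0.016667)² + (+0.016667)² + (+0.016667)² = 0.008333
Variance = 0.008333 / 5 = 0.001667
SE* = √0.001667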